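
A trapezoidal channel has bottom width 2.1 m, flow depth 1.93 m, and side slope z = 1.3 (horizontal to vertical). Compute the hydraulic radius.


For a trapezoidal section with side slope z:
A = (b + z*y)*y = (2.1 + 1.3*1.93)*1.93 = 8.895 m^2.
P = b + 2*y*sqrt(1 + z^2) = 2.1 + 2*1.93*sqrt(1 + 1.3^2) = 8.431 m.
R = A/P = 8.895 / 8.431 = 1.0551 m.

1.0551


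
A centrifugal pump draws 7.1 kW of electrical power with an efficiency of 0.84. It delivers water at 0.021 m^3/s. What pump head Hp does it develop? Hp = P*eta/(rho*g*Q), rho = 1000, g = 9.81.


Pump head formula: Hp = P * eta / (rho * g * Q).
Numerator: P * eta = 7.1 * 1000 * 0.84 = 5964.0 W.
Denominator: rho * g * Q = 1000 * 9.81 * 0.021 = 206.01.
Hp = 5964.0 / 206.01 = 28.95 m.

28.95


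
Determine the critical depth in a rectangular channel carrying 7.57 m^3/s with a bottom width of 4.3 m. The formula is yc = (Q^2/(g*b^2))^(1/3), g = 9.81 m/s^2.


Using yc = (Q^2 / (g * b^2))^(1/3):
Q^2 = 7.57^2 = 57.3.
g * b^2 = 9.81 * 4.3^2 = 9.81 * 18.49 = 181.39.
Q^2 / (g*b^2) = 57.3 / 181.39 = 0.3159.
yc = 0.3159^(1/3) = 0.6811 m.

0.6811


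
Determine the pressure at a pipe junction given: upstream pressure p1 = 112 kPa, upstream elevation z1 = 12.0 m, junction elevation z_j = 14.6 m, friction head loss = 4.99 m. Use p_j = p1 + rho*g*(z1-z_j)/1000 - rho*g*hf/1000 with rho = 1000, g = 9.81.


Junction pressure: p_j = p1 + rho*g*(z1 - z_j)/1000 - rho*g*hf/1000.
Elevation term = 1000*9.81*(12.0 - 14.6)/1000 = -25.506 kPa.
Friction term = 1000*9.81*4.99/1000 = 48.952 kPa.
p_j = 112 + -25.506 - 48.952 = 37.54 kPa.

37.54


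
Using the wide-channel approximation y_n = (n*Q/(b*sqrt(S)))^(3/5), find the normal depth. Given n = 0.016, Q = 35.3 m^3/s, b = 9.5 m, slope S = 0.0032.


We use the wide-channel approximation y_n = (n*Q/(b*sqrt(S)))^(3/5).
sqrt(S) = sqrt(0.0032) = 0.056569.
Numerator: n*Q = 0.016 * 35.3 = 0.5648.
Denominator: b*sqrt(S) = 9.5 * 0.056569 = 0.537405.
arg = 1.051.
y_n = 1.051^(3/5) = 1.0303 m.

1.0303


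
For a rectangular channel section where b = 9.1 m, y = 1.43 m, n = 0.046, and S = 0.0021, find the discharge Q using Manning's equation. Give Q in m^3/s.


For a rectangular channel, the cross-sectional area A = b * y = 9.1 * 1.43 = 13.01 m^2.
The wetted perimeter P = b + 2y = 9.1 + 2*1.43 = 11.96 m.
Hydraulic radius R = A/P = 13.01/11.96 = 1.088 m.
Velocity V = (1/n)*R^(2/3)*S^(1/2) = (1/0.046)*1.088^(2/3)*0.0021^(1/2) = 1.0539 m/s.
Discharge Q = A * V = 13.01 * 1.0539 = 13.714 m^3/s.

13.714


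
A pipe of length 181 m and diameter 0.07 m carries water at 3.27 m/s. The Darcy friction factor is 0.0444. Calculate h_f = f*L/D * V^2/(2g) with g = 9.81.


Darcy-Weisbach equation: h_f = f * (L/D) * V^2/(2g).
f * L/D = 0.0444 * 181/0.07 = 114.8057.
V^2/(2g) = 3.27^2 / (2*9.81) = 10.6929 / 19.62 = 0.545 m.
h_f = 114.8057 * 0.545 = 62.569 m.

62.569


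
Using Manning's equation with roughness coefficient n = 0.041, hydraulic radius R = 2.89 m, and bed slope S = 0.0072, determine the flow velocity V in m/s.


Manning's equation gives V = (1/n) * R^(2/3) * S^(1/2).
First, compute R^(2/3) = 2.89^(2/3) = 2.0289.
Next, S^(1/2) = 0.0072^(1/2) = 0.084853.
Then 1/n = 1/0.041 = 24.39.
V = 24.39 * 2.0289 * 0.084853 = 4.199 m/s.

4.199


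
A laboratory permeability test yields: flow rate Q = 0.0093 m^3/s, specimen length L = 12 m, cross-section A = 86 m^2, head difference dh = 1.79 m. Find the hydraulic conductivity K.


From K = Q*L / (A*dh):
Numerator: Q*L = 0.0093 * 12 = 0.1116.
Denominator: A*dh = 86 * 1.79 = 153.94.
K = 0.1116 / 153.94 = 0.000725 m/s.

0.000725


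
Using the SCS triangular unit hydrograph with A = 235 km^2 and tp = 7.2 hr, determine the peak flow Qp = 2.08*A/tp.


SCS formula: Qp = 2.08 * A / tp.
Qp = 2.08 * 235 / 7.2
   = 488.8 / 7.2
   = 67.89 m^3/s per cm.

67.89


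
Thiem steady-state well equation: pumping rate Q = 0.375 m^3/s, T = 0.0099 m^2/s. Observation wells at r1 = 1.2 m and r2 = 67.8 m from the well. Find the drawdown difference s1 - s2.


Thiem equation: s1 - s2 = Q/(2*pi*T) * ln(r2/r1).
ln(r2/r1) = ln(67.8/1.2) = 4.0342.
Q/(2*pi*T) = 0.375 / (2*pi*0.0099) = 0.375 / 0.0622 = 6.0286.
s1 - s2 = 6.0286 * 4.0342 = 24.3208 m.

24.3208


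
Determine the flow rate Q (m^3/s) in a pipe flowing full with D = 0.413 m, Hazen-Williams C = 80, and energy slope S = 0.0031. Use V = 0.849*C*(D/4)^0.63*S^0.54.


For a full circular pipe, R = D/4 = 0.413/4 = 0.1032 m.
V = 0.849 * 80 * 0.1032^0.63 * 0.0031^0.54
  = 0.849 * 80 * 0.239194 * 0.044191
  = 0.7179 m/s.
Pipe area A = pi*D^2/4 = pi*0.413^2/4 = 0.134 m^2.
Q = A * V = 0.134 * 0.7179 = 0.0962 m^3/s.

0.0962


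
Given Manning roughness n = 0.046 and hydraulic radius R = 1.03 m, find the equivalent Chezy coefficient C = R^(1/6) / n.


The Chezy coefficient relates to Manning's n through C = R^(1/6) / n.
R^(1/6) = 1.03^(1/6) = 1.004939.
C = 1.004939 / 0.046 = 21.85 m^(1/2)/s.

21.85


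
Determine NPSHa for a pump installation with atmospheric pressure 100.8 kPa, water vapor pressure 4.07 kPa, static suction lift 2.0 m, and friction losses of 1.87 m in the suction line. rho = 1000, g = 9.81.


NPSHa = p_atm/(rho*g) - z_s - hf_s - p_vap/(rho*g).
p_atm/(rho*g) = 100.8*1000 / (1000*9.81) = 10.275 m.
p_vap/(rho*g) = 4.07*1000 / (1000*9.81) = 0.415 m.
NPSHa = 10.275 - 2.0 - 1.87 - 0.415
      = 5.99 m.

5.99


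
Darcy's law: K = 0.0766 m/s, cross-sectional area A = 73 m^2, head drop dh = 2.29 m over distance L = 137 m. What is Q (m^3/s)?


Darcy's law: Q = K * A * i, where i = dh/L.
Hydraulic gradient i = 2.29 / 137 = 0.016715.
Q = 0.0766 * 73 * 0.016715
  = 0.0935 m^3/s.

0.0935


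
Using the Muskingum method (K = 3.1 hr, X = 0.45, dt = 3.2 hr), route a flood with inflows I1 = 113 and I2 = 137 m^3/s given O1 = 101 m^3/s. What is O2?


Muskingum coefficients:
denom = 2*K*(1-X) + dt = 2*3.1*(1-0.45) + 3.2 = 6.61.
C0 = (dt - 2*K*X)/denom = (3.2 - 2*3.1*0.45)/6.61 = 0.062.
C1 = (dt + 2*K*X)/denom = (3.2 + 2*3.1*0.45)/6.61 = 0.9062.
C2 = (2*K*(1-X) - dt)/denom = 0.0318.
O2 = C0*I2 + C1*I1 + C2*O1
   = 0.062*137 + 0.9062*113 + 0.0318*101
   = 114.11 m^3/s.

114.11


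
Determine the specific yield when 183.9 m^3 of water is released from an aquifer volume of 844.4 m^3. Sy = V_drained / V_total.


Specific yield Sy = Volume drained / Total volume.
Sy = 183.9 / 844.4
   = 0.2178.

0.2178


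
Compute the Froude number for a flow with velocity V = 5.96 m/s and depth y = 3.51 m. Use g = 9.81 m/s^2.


The Froude number is defined as Fr = V / sqrt(g*y).
g*y = 9.81 * 3.51 = 34.4331.
sqrt(g*y) = sqrt(34.4331) = 5.868.
Fr = 5.96 / 5.868 = 1.0157.

1.0157


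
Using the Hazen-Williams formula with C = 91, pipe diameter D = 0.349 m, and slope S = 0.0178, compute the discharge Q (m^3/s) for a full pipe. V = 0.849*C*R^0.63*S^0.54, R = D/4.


For a full circular pipe, R = D/4 = 0.349/4 = 0.0872 m.
V = 0.849 * 91 * 0.0872^0.63 * 0.0178^0.54
  = 0.849 * 91 * 0.215121 * 0.11356
  = 1.8874 m/s.
Pipe area A = pi*D^2/4 = pi*0.349^2/4 = 0.0957 m^2.
Q = A * V = 0.0957 * 1.8874 = 0.1806 m^3/s.

0.1806


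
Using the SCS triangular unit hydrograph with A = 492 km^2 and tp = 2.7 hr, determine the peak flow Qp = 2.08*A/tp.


SCS formula: Qp = 2.08 * A / tp.
Qp = 2.08 * 492 / 2.7
   = 1023.36 / 2.7
   = 379.02 m^3/s per cm.

379.02


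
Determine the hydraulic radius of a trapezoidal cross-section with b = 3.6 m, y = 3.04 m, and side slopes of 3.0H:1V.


For a trapezoidal section with side slope z:
A = (b + z*y)*y = (3.6 + 3.0*3.04)*3.04 = 38.669 m^2.
P = b + 2*y*sqrt(1 + z^2) = 3.6 + 2*3.04*sqrt(1 + 3.0^2) = 22.827 m.
R = A/P = 38.669 / 22.827 = 1.694 m.

1.694


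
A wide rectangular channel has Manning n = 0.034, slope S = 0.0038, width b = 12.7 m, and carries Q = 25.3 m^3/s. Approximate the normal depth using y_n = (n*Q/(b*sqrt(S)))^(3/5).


We use the wide-channel approximation y_n = (n*Q/(b*sqrt(S)))^(3/5).
sqrt(S) = sqrt(0.0038) = 0.061644.
Numerator: n*Q = 0.034 * 25.3 = 0.8602.
Denominator: b*sqrt(S) = 12.7 * 0.061644 = 0.782879.
arg = 1.0988.
y_n = 1.0988^(3/5) = 1.0581 m.

1.0581


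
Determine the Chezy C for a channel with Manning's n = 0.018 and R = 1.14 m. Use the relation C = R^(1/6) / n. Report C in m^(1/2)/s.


The Chezy coefficient relates to Manning's n through C = R^(1/6) / n.
R^(1/6) = 1.14^(1/6) = 1.022078.
C = 1.022078 / 0.018 = 56.78 m^(1/2)/s.

56.78


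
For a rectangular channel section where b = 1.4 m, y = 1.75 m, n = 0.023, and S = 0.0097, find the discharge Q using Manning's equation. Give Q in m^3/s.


For a rectangular channel, the cross-sectional area A = b * y = 1.4 * 1.75 = 2.45 m^2.
The wetted perimeter P = b + 2y = 1.4 + 2*1.75 = 4.9 m.
Hydraulic radius R = A/P = 2.45/4.9 = 0.5 m.
Velocity V = (1/n)*R^(2/3)*S^(1/2) = (1/0.023)*0.5^(2/3)*0.0097^(1/2) = 2.6976 m/s.
Discharge Q = A * V = 2.45 * 2.6976 = 6.609 m^3/s.

6.609


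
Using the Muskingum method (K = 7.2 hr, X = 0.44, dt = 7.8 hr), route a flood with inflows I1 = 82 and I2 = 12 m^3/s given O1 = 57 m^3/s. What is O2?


Muskingum coefficients:
denom = 2*K*(1-X) + dt = 2*7.2*(1-0.44) + 7.8 = 15.864.
C0 = (dt - 2*K*X)/denom = (7.8 - 2*7.2*0.44)/15.864 = 0.0923.
C1 = (dt + 2*K*X)/denom = (7.8 + 2*7.2*0.44)/15.864 = 0.8911.
C2 = (2*K*(1-X) - dt)/denom = 0.0166.
O2 = C0*I2 + C1*I1 + C2*O1
   = 0.0923*12 + 0.8911*82 + 0.0166*57
   = 75.12 m^3/s.

75.12


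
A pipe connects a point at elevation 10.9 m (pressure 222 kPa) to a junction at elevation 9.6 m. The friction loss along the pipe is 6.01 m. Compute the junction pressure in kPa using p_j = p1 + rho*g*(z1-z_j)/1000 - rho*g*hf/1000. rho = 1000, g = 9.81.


Junction pressure: p_j = p1 + rho*g*(z1 - z_j)/1000 - rho*g*hf/1000.
Elevation term = 1000*9.81*(10.9 - 9.6)/1000 = 12.753 kPa.
Friction term = 1000*9.81*6.01/1000 = 58.958 kPa.
p_j = 222 + 12.753 - 58.958 = 175.79 kPa.

175.79


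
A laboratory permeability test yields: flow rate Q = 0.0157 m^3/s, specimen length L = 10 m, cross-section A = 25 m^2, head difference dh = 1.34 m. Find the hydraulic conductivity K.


From K = Q*L / (A*dh):
Numerator: Q*L = 0.0157 * 10 = 0.157.
Denominator: A*dh = 25 * 1.34 = 33.5.
K = 0.157 / 33.5 = 0.004687 m/s.

0.004687


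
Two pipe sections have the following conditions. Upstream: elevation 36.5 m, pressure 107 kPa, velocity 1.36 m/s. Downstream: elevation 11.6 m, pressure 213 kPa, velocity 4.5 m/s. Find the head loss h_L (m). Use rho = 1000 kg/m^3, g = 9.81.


Total head at each section: H = z + p/(rho*g) + V^2/(2g).
H1 = 36.5 + 107*1000/(1000*9.81) + 1.36^2/(2*9.81)
   = 36.5 + 10.907 + 0.0943
   = 47.502 m.
H2 = 11.6 + 213*1000/(1000*9.81) + 4.5^2/(2*9.81)
   = 11.6 + 21.713 + 1.0321
   = 34.345 m.
h_L = H1 - H2 = 47.502 - 34.345 = 13.157 m.

13.157


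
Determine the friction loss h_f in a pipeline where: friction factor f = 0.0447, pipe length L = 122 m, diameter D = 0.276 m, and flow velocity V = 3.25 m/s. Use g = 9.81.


Darcy-Weisbach equation: h_f = f * (L/D) * V^2/(2g).
f * L/D = 0.0447 * 122/0.276 = 19.7587.
V^2/(2g) = 3.25^2 / (2*9.81) = 10.5625 / 19.62 = 0.5384 m.
h_f = 19.7587 * 0.5384 = 10.637 m.

10.637


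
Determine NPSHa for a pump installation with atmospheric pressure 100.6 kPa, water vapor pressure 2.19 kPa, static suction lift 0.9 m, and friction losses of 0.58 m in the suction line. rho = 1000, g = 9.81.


NPSHa = p_atm/(rho*g) - z_s - hf_s - p_vap/(rho*g).
p_atm/(rho*g) = 100.6*1000 / (1000*9.81) = 10.255 m.
p_vap/(rho*g) = 2.19*1000 / (1000*9.81) = 0.223 m.
NPSHa = 10.255 - 0.9 - 0.58 - 0.223
      = 8.55 m.

8.55


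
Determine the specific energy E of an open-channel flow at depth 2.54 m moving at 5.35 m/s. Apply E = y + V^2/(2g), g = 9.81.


Specific energy E = y + V^2/(2g).
Velocity head = V^2/(2g) = 5.35^2 / (2*9.81) = 28.6225 / 19.62 = 1.4588 m.
E = 2.54 + 1.4588 = 3.9988 m.

3.9988


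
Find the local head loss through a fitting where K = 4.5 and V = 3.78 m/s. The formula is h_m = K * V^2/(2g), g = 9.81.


Minor loss formula: h_m = K * V^2/(2g).
V^2 = 3.78^2 = 14.2884.
V^2/(2g) = 14.2884 / 19.62 = 0.7283 m.
h_m = 4.5 * 0.7283 = 3.2772 m.

3.2772


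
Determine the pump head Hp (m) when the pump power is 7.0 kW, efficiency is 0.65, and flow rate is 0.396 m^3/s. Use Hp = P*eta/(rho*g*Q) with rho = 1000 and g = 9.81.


Pump head formula: Hp = P * eta / (rho * g * Q).
Numerator: P * eta = 7.0 * 1000 * 0.65 = 4550.0 W.
Denominator: rho * g * Q = 1000 * 9.81 * 0.396 = 3884.76.
Hp = 4550.0 / 3884.76 = 1.17 m.

1.17


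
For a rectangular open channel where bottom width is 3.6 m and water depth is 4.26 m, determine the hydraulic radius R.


For a rectangular section:
Flow area A = b * y = 3.6 * 4.26 = 15.34 m^2.
Wetted perimeter P = b + 2y = 3.6 + 2*4.26 = 12.12 m.
Hydraulic radius R = A/P = 15.34 / 12.12 = 1.2653 m.

1.2653


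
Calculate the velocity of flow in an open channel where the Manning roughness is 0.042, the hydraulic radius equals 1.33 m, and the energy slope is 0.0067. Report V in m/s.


Manning's equation gives V = (1/n) * R^(2/3) * S^(1/2).
First, compute R^(2/3) = 1.33^(2/3) = 1.2094.
Next, S^(1/2) = 0.0067^(1/2) = 0.081854.
Then 1/n = 1/0.042 = 23.81.
V = 23.81 * 1.2094 * 0.081854 = 2.357 m/s.

2.357


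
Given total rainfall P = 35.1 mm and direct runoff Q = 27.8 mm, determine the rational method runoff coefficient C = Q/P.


The runoff coefficient C = runoff depth / rainfall depth.
C = 27.8 / 35.1
  = 0.792.

0.792


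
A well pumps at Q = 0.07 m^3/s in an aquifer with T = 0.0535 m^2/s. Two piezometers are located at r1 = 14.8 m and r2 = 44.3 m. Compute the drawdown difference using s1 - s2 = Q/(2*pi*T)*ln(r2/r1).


Thiem equation: s1 - s2 = Q/(2*pi*T) * ln(r2/r1).
ln(r2/r1) = ln(44.3/14.8) = 1.0964.
Q/(2*pi*T) = 0.07 / (2*pi*0.0535) = 0.07 / 0.3362 = 0.2082.
s1 - s2 = 0.2082 * 1.0964 = 0.2283 m.

0.2283


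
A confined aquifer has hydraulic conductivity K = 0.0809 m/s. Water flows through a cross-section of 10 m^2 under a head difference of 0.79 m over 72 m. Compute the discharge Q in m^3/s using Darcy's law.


Darcy's law: Q = K * A * i, where i = dh/L.
Hydraulic gradient i = 0.79 / 72 = 0.010972.
Q = 0.0809 * 10 * 0.010972
  = 0.0089 m^3/s.

0.0089


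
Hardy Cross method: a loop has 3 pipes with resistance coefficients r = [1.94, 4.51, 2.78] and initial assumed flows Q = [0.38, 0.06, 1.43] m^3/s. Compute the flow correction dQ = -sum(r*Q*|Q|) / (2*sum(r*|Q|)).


Numerator terms (r*Q*|Q|): 1.94*0.38*|0.38| = 0.2801; 4.51*0.06*|0.06| = 0.0162; 2.78*1.43*|1.43| = 5.6848.
Sum of numerator = 5.9812.
Denominator terms (r*|Q|): 1.94*|0.38| = 0.7372; 4.51*|0.06| = 0.2706; 2.78*|1.43| = 3.9754.
2 * sum of denominator = 2 * 4.9832 = 9.9664.
dQ = -5.9812 / 9.9664 = -0.6001 m^3/s.

-0.6001


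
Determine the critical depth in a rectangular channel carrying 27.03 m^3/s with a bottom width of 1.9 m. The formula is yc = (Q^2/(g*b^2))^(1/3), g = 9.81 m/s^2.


Using yc = (Q^2 / (g * b^2))^(1/3):
Q^2 = 27.03^2 = 730.62.
g * b^2 = 9.81 * 1.9^2 = 9.81 * 3.61 = 35.41.
Q^2 / (g*b^2) = 730.62 / 35.41 = 20.6332.
yc = 20.6332^(1/3) = 2.7427 m.

2.7427


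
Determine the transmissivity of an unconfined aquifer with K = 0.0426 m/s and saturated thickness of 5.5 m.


Transmissivity is defined as T = K * h.
T = 0.0426 * 5.5
  = 0.2343 m^2/s.

0.2343


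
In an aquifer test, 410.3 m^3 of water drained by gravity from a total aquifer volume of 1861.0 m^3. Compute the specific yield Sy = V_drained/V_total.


Specific yield Sy = Volume drained / Total volume.
Sy = 410.3 / 1861.0
   = 0.2205.

0.2205


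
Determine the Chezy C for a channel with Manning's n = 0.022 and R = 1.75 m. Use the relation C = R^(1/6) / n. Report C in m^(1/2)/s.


The Chezy coefficient relates to Manning's n through C = R^(1/6) / n.
R^(1/6) = 1.75^(1/6) = 1.097757.
C = 1.097757 / 0.022 = 49.9 m^(1/2)/s.

49.9


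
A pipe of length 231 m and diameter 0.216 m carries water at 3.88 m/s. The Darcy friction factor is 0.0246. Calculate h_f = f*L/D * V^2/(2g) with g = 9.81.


Darcy-Weisbach equation: h_f = f * (L/D) * V^2/(2g).
f * L/D = 0.0246 * 231/0.216 = 26.3083.
V^2/(2g) = 3.88^2 / (2*9.81) = 15.0544 / 19.62 = 0.7673 m.
h_f = 26.3083 * 0.7673 = 20.186 m.

20.186


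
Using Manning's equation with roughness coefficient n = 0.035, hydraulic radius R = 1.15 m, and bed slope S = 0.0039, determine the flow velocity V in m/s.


Manning's equation gives V = (1/n) * R^(2/3) * S^(1/2).
First, compute R^(2/3) = 1.15^(2/3) = 1.0977.
Next, S^(1/2) = 0.0039^(1/2) = 0.06245.
Then 1/n = 1/0.035 = 28.57.
V = 28.57 * 1.0977 * 0.06245 = 1.9585 m/s.

1.9585


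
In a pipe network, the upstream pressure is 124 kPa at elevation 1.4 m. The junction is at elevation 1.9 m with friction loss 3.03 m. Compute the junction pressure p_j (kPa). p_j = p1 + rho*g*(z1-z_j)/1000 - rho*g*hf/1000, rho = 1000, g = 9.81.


Junction pressure: p_j = p1 + rho*g*(z1 - z_j)/1000 - rho*g*hf/1000.
Elevation term = 1000*9.81*(1.4 - 1.9)/1000 = -4.905 kPa.
Friction term = 1000*9.81*3.03/1000 = 29.724 kPa.
p_j = 124 + -4.905 - 29.724 = 89.37 kPa.

89.37


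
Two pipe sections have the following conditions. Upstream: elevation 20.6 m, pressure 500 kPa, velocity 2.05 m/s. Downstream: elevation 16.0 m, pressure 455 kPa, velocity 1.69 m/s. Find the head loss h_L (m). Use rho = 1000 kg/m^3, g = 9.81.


Total head at each section: H = z + p/(rho*g) + V^2/(2g).
H1 = 20.6 + 500*1000/(1000*9.81) + 2.05^2/(2*9.81)
   = 20.6 + 50.968 + 0.2142
   = 71.783 m.
H2 = 16.0 + 455*1000/(1000*9.81) + 1.69^2/(2*9.81)
   = 16.0 + 46.381 + 0.1456
   = 62.527 m.
h_L = H1 - H2 = 71.783 - 62.527 = 9.256 m.

9.256


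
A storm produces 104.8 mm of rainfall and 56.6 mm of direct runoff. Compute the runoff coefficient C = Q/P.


The runoff coefficient C = runoff depth / rainfall depth.
C = 56.6 / 104.8
  = 0.5401.

0.5401


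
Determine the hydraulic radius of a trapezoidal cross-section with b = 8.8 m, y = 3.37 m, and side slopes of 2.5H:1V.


For a trapezoidal section with side slope z:
A = (b + z*y)*y = (8.8 + 2.5*3.37)*3.37 = 58.048 m^2.
P = b + 2*y*sqrt(1 + z^2) = 8.8 + 2*3.37*sqrt(1 + 2.5^2) = 26.948 m.
R = A/P = 58.048 / 26.948 = 2.1541 m.

2.1541


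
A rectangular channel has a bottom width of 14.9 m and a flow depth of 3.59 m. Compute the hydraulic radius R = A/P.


For a rectangular section:
Flow area A = b * y = 14.9 * 3.59 = 53.49 m^2.
Wetted perimeter P = b + 2y = 14.9 + 2*3.59 = 22.08 m.
Hydraulic radius R = A/P = 53.49 / 22.08 = 2.4226 m.

2.4226


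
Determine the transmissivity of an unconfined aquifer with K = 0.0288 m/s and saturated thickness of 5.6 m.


Transmissivity is defined as T = K * h.
T = 0.0288 * 5.6
  = 0.1613 m^2/s.

0.1613


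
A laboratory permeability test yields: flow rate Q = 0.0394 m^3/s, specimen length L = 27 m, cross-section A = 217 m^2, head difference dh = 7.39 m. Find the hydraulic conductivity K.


From K = Q*L / (A*dh):
Numerator: Q*L = 0.0394 * 27 = 1.0638.
Denominator: A*dh = 217 * 7.39 = 1603.63.
K = 1.0638 / 1603.63 = 0.000663 m/s.

0.000663


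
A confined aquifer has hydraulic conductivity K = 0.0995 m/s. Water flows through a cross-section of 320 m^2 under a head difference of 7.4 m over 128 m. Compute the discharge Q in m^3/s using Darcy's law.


Darcy's law: Q = K * A * i, where i = dh/L.
Hydraulic gradient i = 7.4 / 128 = 0.057813.
Q = 0.0995 * 320 * 0.057813
  = 1.8408 m^3/s.

1.8408


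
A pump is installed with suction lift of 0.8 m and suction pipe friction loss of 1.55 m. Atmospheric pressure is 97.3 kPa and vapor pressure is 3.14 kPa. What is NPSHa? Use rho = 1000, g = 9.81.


NPSHa = p_atm/(rho*g) - z_s - hf_s - p_vap/(rho*g).
p_atm/(rho*g) = 97.3*1000 / (1000*9.81) = 9.918 m.
p_vap/(rho*g) = 3.14*1000 / (1000*9.81) = 0.32 m.
NPSHa = 9.918 - 0.8 - 1.55 - 0.32
      = 7.25 m.

7.25


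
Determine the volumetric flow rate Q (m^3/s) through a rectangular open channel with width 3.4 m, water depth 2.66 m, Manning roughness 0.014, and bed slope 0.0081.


For a rectangular channel, the cross-sectional area A = b * y = 3.4 * 2.66 = 9.04 m^2.
The wetted perimeter P = b + 2y = 3.4 + 2*2.66 = 8.72 m.
Hydraulic radius R = A/P = 9.04/8.72 = 1.0372 m.
Velocity V = (1/n)*R^(2/3)*S^(1/2) = (1/0.014)*1.0372^(2/3)*0.0081^(1/2) = 6.5868 m/s.
Discharge Q = A * V = 9.04 * 6.5868 = 59.571 m^3/s.

59.571


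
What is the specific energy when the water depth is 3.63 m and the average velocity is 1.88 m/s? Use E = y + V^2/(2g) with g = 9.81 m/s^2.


Specific energy E = y + V^2/(2g).
Velocity head = V^2/(2g) = 1.88^2 / (2*9.81) = 3.5344 / 19.62 = 0.1801 m.
E = 3.63 + 0.1801 = 3.8101 m.

3.8101


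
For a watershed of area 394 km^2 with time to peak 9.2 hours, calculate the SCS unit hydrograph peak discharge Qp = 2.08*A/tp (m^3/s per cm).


SCS formula: Qp = 2.08 * A / tp.
Qp = 2.08 * 394 / 9.2
   = 819.52 / 9.2
   = 89.08 m^3/s per cm.

89.08


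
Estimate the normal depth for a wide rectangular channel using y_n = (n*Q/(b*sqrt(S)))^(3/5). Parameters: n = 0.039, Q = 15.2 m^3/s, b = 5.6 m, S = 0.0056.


We use the wide-channel approximation y_n = (n*Q/(b*sqrt(S)))^(3/5).
sqrt(S) = sqrt(0.0056) = 0.074833.
Numerator: n*Q = 0.039 * 15.2 = 0.5928.
Denominator: b*sqrt(S) = 5.6 * 0.074833 = 0.419065.
arg = 1.4146.
y_n = 1.4146^(3/5) = 1.2313 m.

1.2313


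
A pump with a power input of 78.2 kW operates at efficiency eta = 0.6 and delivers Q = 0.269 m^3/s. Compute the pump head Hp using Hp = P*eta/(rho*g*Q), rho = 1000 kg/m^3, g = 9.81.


Pump head formula: Hp = P * eta / (rho * g * Q).
Numerator: P * eta = 78.2 * 1000 * 0.6 = 46920.0 W.
Denominator: rho * g * Q = 1000 * 9.81 * 0.269 = 2638.89.
Hp = 46920.0 / 2638.89 = 17.78 m.

17.78


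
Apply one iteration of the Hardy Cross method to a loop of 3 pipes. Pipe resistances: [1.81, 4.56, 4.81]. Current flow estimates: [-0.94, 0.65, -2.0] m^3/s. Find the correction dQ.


Numerator terms (r*Q*|Q|): 1.81*-0.94*|-0.94| = -1.5993; 4.56*0.65*|0.65| = 1.9266; 4.81*-2.0*|-2.0| = -19.24.
Sum of numerator = -18.9127.
Denominator terms (r*|Q|): 1.81*|-0.94| = 1.7014; 4.56*|0.65| = 2.964; 4.81*|-2.0| = 9.62.
2 * sum of denominator = 2 * 14.2854 = 28.5708.
dQ = --18.9127 / 28.5708 = 0.662 m^3/s.

0.662


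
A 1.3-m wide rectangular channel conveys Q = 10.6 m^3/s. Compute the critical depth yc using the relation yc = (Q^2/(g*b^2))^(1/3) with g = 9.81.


Using yc = (Q^2 / (g * b^2))^(1/3):
Q^2 = 10.6^2 = 112.36.
g * b^2 = 9.81 * 1.3^2 = 9.81 * 1.69 = 16.58.
Q^2 / (g*b^2) = 112.36 / 16.58 = 6.7768.
yc = 6.7768^(1/3) = 1.8924 m.

1.8924


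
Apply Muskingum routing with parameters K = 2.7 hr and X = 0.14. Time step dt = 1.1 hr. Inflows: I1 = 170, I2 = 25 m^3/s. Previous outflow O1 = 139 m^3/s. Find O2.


Muskingum coefficients:
denom = 2*K*(1-X) + dt = 2*2.7*(1-0.14) + 1.1 = 5.744.
C0 = (dt - 2*K*X)/denom = (1.1 - 2*2.7*0.14)/5.744 = 0.0599.
C1 = (dt + 2*K*X)/denom = (1.1 + 2*2.7*0.14)/5.744 = 0.3231.
C2 = (2*K*(1-X) - dt)/denom = 0.617.
O2 = C0*I2 + C1*I1 + C2*O1
   = 0.0599*25 + 0.3231*170 + 0.617*139
   = 142.19 m^3/s.

142.19


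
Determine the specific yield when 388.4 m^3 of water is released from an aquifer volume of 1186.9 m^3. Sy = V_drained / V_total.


Specific yield Sy = Volume drained / Total volume.
Sy = 388.4 / 1186.9
   = 0.3272.

0.3272


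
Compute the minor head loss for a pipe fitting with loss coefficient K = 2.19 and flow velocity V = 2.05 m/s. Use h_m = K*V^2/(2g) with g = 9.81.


Minor loss formula: h_m = K * V^2/(2g).
V^2 = 2.05^2 = 4.2025.
V^2/(2g) = 4.2025 / 19.62 = 0.2142 m.
h_m = 2.19 * 0.2142 = 0.4691 m.

0.4691


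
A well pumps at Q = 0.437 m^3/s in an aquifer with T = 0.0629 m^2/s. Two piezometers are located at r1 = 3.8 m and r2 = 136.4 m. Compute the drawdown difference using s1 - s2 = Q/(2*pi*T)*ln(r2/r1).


Thiem equation: s1 - s2 = Q/(2*pi*T) * ln(r2/r1).
ln(r2/r1) = ln(136.4/3.8) = 3.5806.
Q/(2*pi*T) = 0.437 / (2*pi*0.0629) = 0.437 / 0.3952 = 1.1057.
s1 - s2 = 1.1057 * 3.5806 = 3.9592 m.

3.9592


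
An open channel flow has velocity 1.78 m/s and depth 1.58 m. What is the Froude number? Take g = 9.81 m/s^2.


The Froude number is defined as Fr = V / sqrt(g*y).
g*y = 9.81 * 1.58 = 15.4998.
sqrt(g*y) = sqrt(15.4998) = 3.937.
Fr = 1.78 / 3.937 = 0.4521.

0.4521


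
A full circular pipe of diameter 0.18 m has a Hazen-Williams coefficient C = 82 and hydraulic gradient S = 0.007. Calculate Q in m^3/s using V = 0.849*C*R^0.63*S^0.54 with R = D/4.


For a full circular pipe, R = D/4 = 0.18/4 = 0.045 m.
V = 0.849 * 82 * 0.045^0.63 * 0.007^0.54
  = 0.849 * 82 * 0.14175 * 0.068605
  = 0.677 m/s.
Pipe area A = pi*D^2/4 = pi*0.18^2/4 = 0.0254 m^2.
Q = A * V = 0.0254 * 0.677 = 0.0172 m^3/s.

0.0172


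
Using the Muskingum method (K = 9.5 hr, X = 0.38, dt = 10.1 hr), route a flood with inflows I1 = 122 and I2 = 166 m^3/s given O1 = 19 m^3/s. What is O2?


Muskingum coefficients:
denom = 2*K*(1-X) + dt = 2*9.5*(1-0.38) + 10.1 = 21.88.
C0 = (dt - 2*K*X)/denom = (10.1 - 2*9.5*0.38)/21.88 = 0.1316.
C1 = (dt + 2*K*X)/denom = (10.1 + 2*9.5*0.38)/21.88 = 0.7916.
C2 = (2*K*(1-X) - dt)/denom = 0.0768.
O2 = C0*I2 + C1*I1 + C2*O1
   = 0.1316*166 + 0.7916*122 + 0.0768*19
   = 119.88 m^3/s.

119.88


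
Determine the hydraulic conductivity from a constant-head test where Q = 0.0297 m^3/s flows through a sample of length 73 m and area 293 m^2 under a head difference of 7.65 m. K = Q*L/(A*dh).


From K = Q*L / (A*dh):
Numerator: Q*L = 0.0297 * 73 = 2.1681.
Denominator: A*dh = 293 * 7.65 = 2241.45.
K = 2.1681 / 2241.45 = 0.000967 m/s.

0.000967


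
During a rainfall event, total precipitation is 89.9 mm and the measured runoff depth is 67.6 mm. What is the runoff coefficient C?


The runoff coefficient C = runoff depth / rainfall depth.
C = 67.6 / 89.9
  = 0.7519.

0.7519


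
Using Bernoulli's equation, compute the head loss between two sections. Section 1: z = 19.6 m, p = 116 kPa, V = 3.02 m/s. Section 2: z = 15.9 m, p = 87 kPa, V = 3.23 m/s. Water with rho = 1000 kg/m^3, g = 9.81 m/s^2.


Total head at each section: H = z + p/(rho*g) + V^2/(2g).
H1 = 19.6 + 116*1000/(1000*9.81) + 3.02^2/(2*9.81)
   = 19.6 + 11.825 + 0.4649
   = 31.89 m.
H2 = 15.9 + 87*1000/(1000*9.81) + 3.23^2/(2*9.81)
   = 15.9 + 8.869 + 0.5317
   = 25.3 m.
h_L = H1 - H2 = 31.89 - 25.3 = 6.589 m.

6.589


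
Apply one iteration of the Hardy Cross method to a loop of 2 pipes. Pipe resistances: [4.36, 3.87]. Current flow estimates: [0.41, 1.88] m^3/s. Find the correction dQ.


Numerator terms (r*Q*|Q|): 4.36*0.41*|0.41| = 0.7329; 3.87*1.88*|1.88| = 13.6781.
Sum of numerator = 14.411.
Denominator terms (r*|Q|): 4.36*|0.41| = 1.7876; 3.87*|1.88| = 7.2756.
2 * sum of denominator = 2 * 9.0632 = 18.1264.
dQ = -14.411 / 18.1264 = -0.795 m^3/s.

-0.795


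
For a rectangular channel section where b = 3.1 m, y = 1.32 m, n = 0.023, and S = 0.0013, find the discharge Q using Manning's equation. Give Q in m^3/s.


For a rectangular channel, the cross-sectional area A = b * y = 3.1 * 1.32 = 4.09 m^2.
The wetted perimeter P = b + 2y = 3.1 + 2*1.32 = 5.74 m.
Hydraulic radius R = A/P = 4.09/5.74 = 0.7129 m.
Velocity V = (1/n)*R^(2/3)*S^(1/2) = (1/0.023)*0.7129^(2/3)*0.0013^(1/2) = 1.251 m/s.
Discharge Q = A * V = 4.09 * 1.251 = 5.119 m^3/s.

5.119


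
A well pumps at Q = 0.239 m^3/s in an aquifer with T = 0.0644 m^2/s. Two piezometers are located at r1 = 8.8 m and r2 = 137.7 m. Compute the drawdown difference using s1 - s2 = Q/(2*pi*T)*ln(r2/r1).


Thiem equation: s1 - s2 = Q/(2*pi*T) * ln(r2/r1).
ln(r2/r1) = ln(137.7/8.8) = 2.7503.
Q/(2*pi*T) = 0.239 / (2*pi*0.0644) = 0.239 / 0.4046 = 0.5907.
s1 - s2 = 0.5907 * 2.7503 = 1.6245 m.

1.6245


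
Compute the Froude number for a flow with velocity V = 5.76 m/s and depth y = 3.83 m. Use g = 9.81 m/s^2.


The Froude number is defined as Fr = V / sqrt(g*y).
g*y = 9.81 * 3.83 = 37.5723.
sqrt(g*y) = sqrt(37.5723) = 6.1296.
Fr = 5.76 / 6.1296 = 0.9397.

0.9397


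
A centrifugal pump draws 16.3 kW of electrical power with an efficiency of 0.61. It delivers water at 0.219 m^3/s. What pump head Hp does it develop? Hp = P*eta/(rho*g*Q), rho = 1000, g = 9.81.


Pump head formula: Hp = P * eta / (rho * g * Q).
Numerator: P * eta = 16.3 * 1000 * 0.61 = 9943.0 W.
Denominator: rho * g * Q = 1000 * 9.81 * 0.219 = 2148.39.
Hp = 9943.0 / 2148.39 = 4.63 m.

4.63


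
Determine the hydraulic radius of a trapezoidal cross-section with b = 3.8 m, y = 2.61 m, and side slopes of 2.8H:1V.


For a trapezoidal section with side slope z:
A = (b + z*y)*y = (3.8 + 2.8*2.61)*2.61 = 28.992 m^2.
P = b + 2*y*sqrt(1 + z^2) = 3.8 + 2*2.61*sqrt(1 + 2.8^2) = 19.32 m.
R = A/P = 28.992 / 19.32 = 1.5006 m.

1.5006


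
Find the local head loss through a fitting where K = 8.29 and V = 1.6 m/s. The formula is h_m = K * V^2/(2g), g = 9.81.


Minor loss formula: h_m = K * V^2/(2g).
V^2 = 1.6^2 = 2.56.
V^2/(2g) = 2.56 / 19.62 = 0.1305 m.
h_m = 8.29 * 0.1305 = 1.0817 m.

1.0817


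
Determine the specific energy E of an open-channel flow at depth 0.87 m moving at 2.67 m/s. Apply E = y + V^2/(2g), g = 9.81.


Specific energy E = y + V^2/(2g).
Velocity head = V^2/(2g) = 2.67^2 / (2*9.81) = 7.1289 / 19.62 = 0.3633 m.
E = 0.87 + 0.3633 = 1.2333 m.

1.2333


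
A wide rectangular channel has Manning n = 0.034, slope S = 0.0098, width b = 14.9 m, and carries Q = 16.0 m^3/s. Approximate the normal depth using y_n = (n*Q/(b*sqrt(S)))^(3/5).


We use the wide-channel approximation y_n = (n*Q/(b*sqrt(S)))^(3/5).
sqrt(S) = sqrt(0.0098) = 0.098995.
Numerator: n*Q = 0.034 * 16.0 = 0.544.
Denominator: b*sqrt(S) = 14.9 * 0.098995 = 1.475026.
arg = 0.3688.
y_n = 0.3688^(3/5) = 0.5496 m.

0.5496


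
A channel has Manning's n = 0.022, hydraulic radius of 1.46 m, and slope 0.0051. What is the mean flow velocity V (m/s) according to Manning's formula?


Manning's equation gives V = (1/n) * R^(2/3) * S^(1/2).
First, compute R^(2/3) = 1.46^(2/3) = 1.287.
Next, S^(1/2) = 0.0051^(1/2) = 0.071414.
Then 1/n = 1/0.022 = 45.45.
V = 45.45 * 1.287 * 0.071414 = 4.1776 m/s.

4.1776


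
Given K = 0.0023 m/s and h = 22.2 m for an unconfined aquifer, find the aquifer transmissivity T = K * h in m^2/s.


Transmissivity is defined as T = K * h.
T = 0.0023 * 22.2
  = 0.0511 m^2/s.

0.0511


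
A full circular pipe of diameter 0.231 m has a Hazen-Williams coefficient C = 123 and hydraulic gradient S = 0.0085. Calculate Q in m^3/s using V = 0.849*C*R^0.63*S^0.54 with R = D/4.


For a full circular pipe, R = D/4 = 0.231/4 = 0.0578 m.
V = 0.849 * 123 * 0.0578^0.63 * 0.0085^0.54
  = 0.849 * 123 * 0.165874 * 0.076188
  = 1.3197 m/s.
Pipe area A = pi*D^2/4 = pi*0.231^2/4 = 0.0419 m^2.
Q = A * V = 0.0419 * 1.3197 = 0.0553 m^3/s.

0.0553


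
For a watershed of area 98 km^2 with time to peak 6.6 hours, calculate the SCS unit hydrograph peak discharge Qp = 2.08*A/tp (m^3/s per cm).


SCS formula: Qp = 2.08 * A / tp.
Qp = 2.08 * 98 / 6.6
   = 203.84 / 6.6
   = 30.88 m^3/s per cm.

30.88


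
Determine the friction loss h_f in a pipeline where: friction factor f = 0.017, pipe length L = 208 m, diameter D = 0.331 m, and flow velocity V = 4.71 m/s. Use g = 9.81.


Darcy-Weisbach equation: h_f = f * (L/D) * V^2/(2g).
f * L/D = 0.017 * 208/0.331 = 10.6828.
V^2/(2g) = 4.71^2 / (2*9.81) = 22.1841 / 19.62 = 1.1307 m.
h_f = 10.6828 * 1.1307 = 12.079 m.

12.079


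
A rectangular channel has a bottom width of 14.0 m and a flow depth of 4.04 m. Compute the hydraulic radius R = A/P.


For a rectangular section:
Flow area A = b * y = 14.0 * 4.04 = 56.56 m^2.
Wetted perimeter P = b + 2y = 14.0 + 2*4.04 = 22.08 m.
Hydraulic radius R = A/P = 56.56 / 22.08 = 2.5616 m.

2.5616


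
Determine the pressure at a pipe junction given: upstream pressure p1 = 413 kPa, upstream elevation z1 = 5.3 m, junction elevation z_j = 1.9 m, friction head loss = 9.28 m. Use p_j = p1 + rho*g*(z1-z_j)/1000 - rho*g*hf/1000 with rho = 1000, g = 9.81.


Junction pressure: p_j = p1 + rho*g*(z1 - z_j)/1000 - rho*g*hf/1000.
Elevation term = 1000*9.81*(5.3 - 1.9)/1000 = 33.354 kPa.
Friction term = 1000*9.81*9.28/1000 = 91.037 kPa.
p_j = 413 + 33.354 - 91.037 = 355.32 kPa.

355.32


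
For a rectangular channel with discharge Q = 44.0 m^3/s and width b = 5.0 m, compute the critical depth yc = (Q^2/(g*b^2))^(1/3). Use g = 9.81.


Using yc = (Q^2 / (g * b^2))^(1/3):
Q^2 = 44.0^2 = 1936.0.
g * b^2 = 9.81 * 5.0^2 = 9.81 * 25.0 = 245.25.
Q^2 / (g*b^2) = 1936.0 / 245.25 = 7.894.
yc = 7.894^(1/3) = 1.9911 m.

1.9911


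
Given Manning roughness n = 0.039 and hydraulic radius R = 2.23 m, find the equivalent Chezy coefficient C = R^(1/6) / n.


The Chezy coefficient relates to Manning's n through C = R^(1/6) / n.
R^(1/6) = 2.23^(1/6) = 1.143012.
C = 1.143012 / 0.039 = 29.31 m^(1/2)/s.

29.31


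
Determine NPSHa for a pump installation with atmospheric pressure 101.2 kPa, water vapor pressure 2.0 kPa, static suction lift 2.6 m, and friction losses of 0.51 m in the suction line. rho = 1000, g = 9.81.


NPSHa = p_atm/(rho*g) - z_s - hf_s - p_vap/(rho*g).
p_atm/(rho*g) = 101.2*1000 / (1000*9.81) = 10.316 m.
p_vap/(rho*g) = 2.0*1000 / (1000*9.81) = 0.204 m.
NPSHa = 10.316 - 2.6 - 0.51 - 0.204
      = 7.0 m.

7.0


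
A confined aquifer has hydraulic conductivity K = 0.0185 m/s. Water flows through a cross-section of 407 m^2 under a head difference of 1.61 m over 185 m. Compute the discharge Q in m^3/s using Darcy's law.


Darcy's law: Q = K * A * i, where i = dh/L.
Hydraulic gradient i = 1.61 / 185 = 0.008703.
Q = 0.0185 * 407 * 0.008703
  = 0.0655 m^3/s.

0.0655


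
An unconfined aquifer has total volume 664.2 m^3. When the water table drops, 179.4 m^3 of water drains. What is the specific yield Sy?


Specific yield Sy = Volume drained / Total volume.
Sy = 179.4 / 664.2
   = 0.2701.

0.2701


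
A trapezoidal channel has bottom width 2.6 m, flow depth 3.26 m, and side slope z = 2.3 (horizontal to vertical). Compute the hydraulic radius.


For a trapezoidal section with side slope z:
A = (b + z*y)*y = (2.6 + 2.3*3.26)*3.26 = 32.919 m^2.
P = b + 2*y*sqrt(1 + z^2) = 2.6 + 2*3.26*sqrt(1 + 2.3^2) = 18.952 m.
R = A/P = 32.919 / 18.952 = 1.737 m.

1.737


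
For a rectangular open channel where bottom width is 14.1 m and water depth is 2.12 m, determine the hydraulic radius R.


For a rectangular section:
Flow area A = b * y = 14.1 * 2.12 = 29.89 m^2.
Wetted perimeter P = b + 2y = 14.1 + 2*2.12 = 18.34 m.
Hydraulic radius R = A/P = 29.89 / 18.34 = 1.6299 m.

1.6299


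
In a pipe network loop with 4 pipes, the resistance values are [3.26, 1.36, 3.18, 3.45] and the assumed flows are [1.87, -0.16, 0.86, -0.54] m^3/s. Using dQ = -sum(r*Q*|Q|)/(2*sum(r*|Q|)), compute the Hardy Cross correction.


Numerator terms (r*Q*|Q|): 3.26*1.87*|1.87| = 11.3999; 1.36*-0.16*|-0.16| = -0.0348; 3.18*0.86*|0.86| = 2.3519; 3.45*-0.54*|-0.54| = -1.006.
Sum of numerator = 12.711.
Denominator terms (r*|Q|): 3.26*|1.87| = 6.0962; 1.36*|-0.16| = 0.2176; 3.18*|0.86| = 2.7348; 3.45*|-0.54| = 1.863.
2 * sum of denominator = 2 * 10.9116 = 21.8232.
dQ = -12.711 / 21.8232 = -0.5825 m^3/s.

-0.5825


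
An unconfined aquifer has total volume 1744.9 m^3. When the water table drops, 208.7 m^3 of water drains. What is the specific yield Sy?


Specific yield Sy = Volume drained / Total volume.
Sy = 208.7 / 1744.9
   = 0.1196.

0.1196


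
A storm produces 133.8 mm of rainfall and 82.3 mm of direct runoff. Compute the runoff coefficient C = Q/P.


The runoff coefficient C = runoff depth / rainfall depth.
C = 82.3 / 133.8
  = 0.6151.

0.6151


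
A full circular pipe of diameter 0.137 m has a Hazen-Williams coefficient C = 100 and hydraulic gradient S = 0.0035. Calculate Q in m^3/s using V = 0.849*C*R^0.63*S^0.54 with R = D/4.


For a full circular pipe, R = D/4 = 0.137/4 = 0.0343 m.
V = 0.849 * 100 * 0.0343^0.63 * 0.0035^0.54
  = 0.849 * 100 * 0.119354 * 0.047184
  = 0.4781 m/s.
Pipe area A = pi*D^2/4 = pi*0.137^2/4 = 0.0147 m^2.
Q = A * V = 0.0147 * 0.4781 = 0.007 m^3/s.

0.007


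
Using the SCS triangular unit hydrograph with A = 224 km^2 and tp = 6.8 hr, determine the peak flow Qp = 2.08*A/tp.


SCS formula: Qp = 2.08 * A / tp.
Qp = 2.08 * 224 / 6.8
   = 465.92 / 6.8
   = 68.52 m^3/s per cm.

68.52


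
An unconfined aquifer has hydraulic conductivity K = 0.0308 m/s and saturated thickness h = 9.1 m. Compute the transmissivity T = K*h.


Transmissivity is defined as T = K * h.
T = 0.0308 * 9.1
  = 0.2803 m^2/s.

0.2803


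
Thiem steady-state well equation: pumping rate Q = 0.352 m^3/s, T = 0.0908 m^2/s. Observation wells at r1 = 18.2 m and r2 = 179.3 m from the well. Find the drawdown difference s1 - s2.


Thiem equation: s1 - s2 = Q/(2*pi*T) * ln(r2/r1).
ln(r2/r1) = ln(179.3/18.2) = 2.2876.
Q/(2*pi*T) = 0.352 / (2*pi*0.0908) = 0.352 / 0.5705 = 0.617.
s1 - s2 = 0.617 * 2.2876 = 1.4114 m.

1.4114


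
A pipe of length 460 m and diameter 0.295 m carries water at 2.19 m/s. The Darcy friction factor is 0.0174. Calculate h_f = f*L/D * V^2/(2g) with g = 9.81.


Darcy-Weisbach equation: h_f = f * (L/D) * V^2/(2g).
f * L/D = 0.0174 * 460/0.295 = 27.1322.
V^2/(2g) = 2.19^2 / (2*9.81) = 4.7961 / 19.62 = 0.2444 m.
h_f = 27.1322 * 0.2444 = 6.632 m.

6.632


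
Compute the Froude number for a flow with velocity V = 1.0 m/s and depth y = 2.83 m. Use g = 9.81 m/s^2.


The Froude number is defined as Fr = V / sqrt(g*y).
g*y = 9.81 * 2.83 = 27.7623.
sqrt(g*y) = sqrt(27.7623) = 5.269.
Fr = 1.0 / 5.269 = 0.1898.

0.1898


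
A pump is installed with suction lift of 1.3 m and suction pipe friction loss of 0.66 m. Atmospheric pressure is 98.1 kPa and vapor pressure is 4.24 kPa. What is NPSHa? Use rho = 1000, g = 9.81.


NPSHa = p_atm/(rho*g) - z_s - hf_s - p_vap/(rho*g).
p_atm/(rho*g) = 98.1*1000 / (1000*9.81) = 10.0 m.
p_vap/(rho*g) = 4.24*1000 / (1000*9.81) = 0.432 m.
NPSHa = 10.0 - 1.3 - 0.66 - 0.432
      = 7.61 m.

7.61


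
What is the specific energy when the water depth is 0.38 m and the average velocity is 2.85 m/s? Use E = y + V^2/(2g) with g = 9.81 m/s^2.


Specific energy E = y + V^2/(2g).
Velocity head = V^2/(2g) = 2.85^2 / (2*9.81) = 8.1225 / 19.62 = 0.414 m.
E = 0.38 + 0.414 = 0.794 m.

0.794


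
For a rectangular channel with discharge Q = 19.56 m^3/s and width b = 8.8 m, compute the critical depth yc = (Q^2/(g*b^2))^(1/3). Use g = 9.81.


Using yc = (Q^2 / (g * b^2))^(1/3):
Q^2 = 19.56^2 = 382.59.
g * b^2 = 9.81 * 8.8^2 = 9.81 * 77.44 = 759.69.
Q^2 / (g*b^2) = 382.59 / 759.69 = 0.5036.
yc = 0.5036^(1/3) = 0.7956 m.

0.7956


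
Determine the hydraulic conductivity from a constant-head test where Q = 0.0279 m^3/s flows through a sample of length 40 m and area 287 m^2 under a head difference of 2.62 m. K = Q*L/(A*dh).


From K = Q*L / (A*dh):
Numerator: Q*L = 0.0279 * 40 = 1.116.
Denominator: A*dh = 287 * 2.62 = 751.94.
K = 1.116 / 751.94 = 0.001484 m/s.

0.001484


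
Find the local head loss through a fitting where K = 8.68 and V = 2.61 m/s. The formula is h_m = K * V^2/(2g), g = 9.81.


Minor loss formula: h_m = K * V^2/(2g).
V^2 = 2.61^2 = 6.8121.
V^2/(2g) = 6.8121 / 19.62 = 0.3472 m.
h_m = 8.68 * 0.3472 = 3.0137 m.

3.0137


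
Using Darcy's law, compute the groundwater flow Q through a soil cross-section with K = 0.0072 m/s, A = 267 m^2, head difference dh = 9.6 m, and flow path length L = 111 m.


Darcy's law: Q = K * A * i, where i = dh/L.
Hydraulic gradient i = 9.6 / 111 = 0.086486.
Q = 0.0072 * 267 * 0.086486
  = 0.1663 m^3/s.

0.1663


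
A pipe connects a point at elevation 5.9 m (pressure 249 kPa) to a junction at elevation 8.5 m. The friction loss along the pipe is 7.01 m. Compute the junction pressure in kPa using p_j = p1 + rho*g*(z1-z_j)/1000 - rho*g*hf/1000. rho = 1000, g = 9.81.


Junction pressure: p_j = p1 + rho*g*(z1 - z_j)/1000 - rho*g*hf/1000.
Elevation term = 1000*9.81*(5.9 - 8.5)/1000 = -25.506 kPa.
Friction term = 1000*9.81*7.01/1000 = 68.768 kPa.
p_j = 249 + -25.506 - 68.768 = 154.73 kPa.

154.73
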